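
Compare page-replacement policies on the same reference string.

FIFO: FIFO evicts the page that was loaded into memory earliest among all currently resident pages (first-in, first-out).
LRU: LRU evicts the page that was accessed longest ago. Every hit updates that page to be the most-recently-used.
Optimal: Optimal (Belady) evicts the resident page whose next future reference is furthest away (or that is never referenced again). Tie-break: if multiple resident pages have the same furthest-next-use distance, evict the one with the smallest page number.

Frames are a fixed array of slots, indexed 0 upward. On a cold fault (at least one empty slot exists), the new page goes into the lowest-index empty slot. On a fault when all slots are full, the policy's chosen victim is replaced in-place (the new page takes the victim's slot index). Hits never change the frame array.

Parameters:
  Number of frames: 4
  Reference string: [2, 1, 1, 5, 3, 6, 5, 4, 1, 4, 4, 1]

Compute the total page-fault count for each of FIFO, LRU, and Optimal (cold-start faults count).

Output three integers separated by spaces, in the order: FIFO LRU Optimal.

Answer: 7 7 6

Derivation:
--- FIFO ---
  step 0: ref 2 -> FAULT, frames=[2,-,-,-] (faults so far: 1)
  step 1: ref 1 -> FAULT, frames=[2,1,-,-] (faults so far: 2)
  step 2: ref 1 -> HIT, frames=[2,1,-,-] (faults so far: 2)
  step 3: ref 5 -> FAULT, frames=[2,1,5,-] (faults so far: 3)
  step 4: ref 3 -> FAULT, frames=[2,1,5,3] (faults so far: 4)
  step 5: ref 6 -> FAULT, evict 2, frames=[6,1,5,3] (faults so far: 5)
  step 6: ref 5 -> HIT, frames=[6,1,5,3] (faults so far: 5)
  step 7: ref 4 -> FAULT, evict 1, frames=[6,4,5,3] (faults so far: 6)
  step 8: ref 1 -> FAULT, evict 5, frames=[6,4,1,3] (faults so far: 7)
  step 9: ref 4 -> HIT, frames=[6,4,1,3] (faults so far: 7)
  step 10: ref 4 -> HIT, frames=[6,4,1,3] (faults so far: 7)
  step 11: ref 1 -> HIT, frames=[6,4,1,3] (faults so far: 7)
  FIFO total faults: 7
--- LRU ---
  step 0: ref 2 -> FAULT, frames=[2,-,-,-] (faults so far: 1)
  step 1: ref 1 -> FAULT, frames=[2,1,-,-] (faults so far: 2)
  step 2: ref 1 -> HIT, frames=[2,1,-,-] (faults so far: 2)
  step 3: ref 5 -> FAULT, frames=[2,1,5,-] (faults so far: 3)
  step 4: ref 3 -> FAULT, frames=[2,1,5,3] (faults so far: 4)
  step 5: ref 6 -> FAULT, evict 2, frames=[6,1,5,3] (faults so far: 5)
  step 6: ref 5 -> HIT, frames=[6,1,5,3] (faults so far: 5)
  step 7: ref 4 -> FAULT, evict 1, frames=[6,4,5,3] (faults so far: 6)
  step 8: ref 1 -> FAULT, evict 3, frames=[6,4,5,1] (faults so far: 7)
  step 9: ref 4 -> HIT, frames=[6,4,5,1] (faults so far: 7)
  step 10: ref 4 -> HIT, frames=[6,4,5,1] (faults so far: 7)
  step 11: ref 1 -> HIT, frames=[6,4,5,1] (faults so far: 7)
  LRU total faults: 7
--- Optimal ---
  step 0: ref 2 -> FAULT, frames=[2,-,-,-] (faults so far: 1)
  step 1: ref 1 -> FAULT, frames=[2,1,-,-] (faults so far: 2)
  step 2: ref 1 -> HIT, frames=[2,1,-,-] (faults so far: 2)
  step 3: ref 5 -> FAULT, frames=[2,1,5,-] (faults so far: 3)
  step 4: ref 3 -> FAULT, frames=[2,1,5,3] (faults so far: 4)
  step 5: ref 6 -> FAULT, evict 2, frames=[6,1,5,3] (faults so far: 5)
  step 6: ref 5 -> HIT, frames=[6,1,5,3] (faults so far: 5)
  step 7: ref 4 -> FAULT, evict 3, frames=[6,1,5,4] (faults so far: 6)
  step 8: ref 1 -> HIT, frames=[6,1,5,4] (faults so far: 6)
  step 9: ref 4 -> HIT, frames=[6,1,5,4] (faults so far: 6)
  step 10: ref 4 -> HIT, frames=[6,1,5,4] (faults so far: 6)
  step 11: ref 1 -> HIT, frames=[6,1,5,4] (faults so far: 6)
  Optimal total faults: 6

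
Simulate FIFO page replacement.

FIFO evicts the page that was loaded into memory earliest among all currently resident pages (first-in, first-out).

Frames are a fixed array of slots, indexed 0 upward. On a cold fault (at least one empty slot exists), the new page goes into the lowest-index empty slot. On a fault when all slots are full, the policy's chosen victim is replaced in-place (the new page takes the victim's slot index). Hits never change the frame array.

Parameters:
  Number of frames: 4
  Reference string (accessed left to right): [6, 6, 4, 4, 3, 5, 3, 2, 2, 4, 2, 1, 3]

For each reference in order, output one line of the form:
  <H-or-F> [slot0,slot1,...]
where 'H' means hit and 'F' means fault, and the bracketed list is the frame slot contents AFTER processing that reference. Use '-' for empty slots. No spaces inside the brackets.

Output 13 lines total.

F [6,-,-,-]
H [6,-,-,-]
F [6,4,-,-]
H [6,4,-,-]
F [6,4,3,-]
F [6,4,3,5]
H [6,4,3,5]
F [2,4,3,5]
H [2,4,3,5]
H [2,4,3,5]
H [2,4,3,5]
F [2,1,3,5]
H [2,1,3,5]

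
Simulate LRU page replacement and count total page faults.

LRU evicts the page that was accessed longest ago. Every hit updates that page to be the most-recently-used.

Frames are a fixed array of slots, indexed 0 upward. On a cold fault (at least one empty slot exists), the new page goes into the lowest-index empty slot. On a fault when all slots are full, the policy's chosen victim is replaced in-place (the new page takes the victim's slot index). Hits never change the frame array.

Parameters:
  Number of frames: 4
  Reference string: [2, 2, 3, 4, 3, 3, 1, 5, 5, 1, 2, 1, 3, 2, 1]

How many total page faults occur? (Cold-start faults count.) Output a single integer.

Step 0: ref 2 → FAULT, frames=[2,-,-,-]
Step 1: ref 2 → HIT, frames=[2,-,-,-]
Step 2: ref 3 → FAULT, frames=[2,3,-,-]
Step 3: ref 4 → FAULT, frames=[2,3,4,-]
Step 4: ref 3 → HIT, frames=[2,3,4,-]
Step 5: ref 3 → HIT, frames=[2,3,4,-]
Step 6: ref 1 → FAULT, frames=[2,3,4,1]
Step 7: ref 5 → FAULT (evict 2), frames=[5,3,4,1]
Step 8: ref 5 → HIT, frames=[5,3,4,1]
Step 9: ref 1 → HIT, frames=[5,3,4,1]
Step 10: ref 2 → FAULT (evict 4), frames=[5,3,2,1]
Step 11: ref 1 → HIT, frames=[5,3,2,1]
Step 12: ref 3 → HIT, frames=[5,3,2,1]
Step 13: ref 2 → HIT, frames=[5,3,2,1]
Step 14: ref 1 → HIT, frames=[5,3,2,1]
Total faults: 6

Answer: 6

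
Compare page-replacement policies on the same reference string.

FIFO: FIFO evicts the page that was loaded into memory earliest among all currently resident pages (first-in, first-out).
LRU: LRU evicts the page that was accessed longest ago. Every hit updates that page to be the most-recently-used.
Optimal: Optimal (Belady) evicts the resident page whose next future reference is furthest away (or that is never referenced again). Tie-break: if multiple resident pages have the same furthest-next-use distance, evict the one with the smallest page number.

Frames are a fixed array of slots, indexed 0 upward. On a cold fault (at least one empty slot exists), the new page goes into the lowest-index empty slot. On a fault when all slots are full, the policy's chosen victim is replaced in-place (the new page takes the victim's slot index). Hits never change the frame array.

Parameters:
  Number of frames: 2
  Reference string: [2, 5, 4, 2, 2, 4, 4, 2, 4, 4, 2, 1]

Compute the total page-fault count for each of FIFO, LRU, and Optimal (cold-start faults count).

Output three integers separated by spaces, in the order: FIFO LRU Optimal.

Answer: 5 5 4

Derivation:
--- FIFO ---
  step 0: ref 2 -> FAULT, frames=[2,-] (faults so far: 1)
  step 1: ref 5 -> FAULT, frames=[2,5] (faults so far: 2)
  step 2: ref 4 -> FAULT, evict 2, frames=[4,5] (faults so far: 3)
  step 3: ref 2 -> FAULT, evict 5, frames=[4,2] (faults so far: 4)
  step 4: ref 2 -> HIT, frames=[4,2] (faults so far: 4)
  step 5: ref 4 -> HIT, frames=[4,2] (faults so far: 4)
  step 6: ref 4 -> HIT, frames=[4,2] (faults so far: 4)
  step 7: ref 2 -> HIT, frames=[4,2] (faults so far: 4)
  step 8: ref 4 -> HIT, frames=[4,2] (faults so far: 4)
  step 9: ref 4 -> HIT, frames=[4,2] (faults so far: 4)
  step 10: ref 2 -> HIT, frames=[4,2] (faults so far: 4)
  step 11: ref 1 -> FAULT, evict 4, frames=[1,2] (faults so far: 5)
  FIFO total faults: 5
--- LRU ---
  step 0: ref 2 -> FAULT, frames=[2,-] (faults so far: 1)
  step 1: ref 5 -> FAULT, frames=[2,5] (faults so far: 2)
  step 2: ref 4 -> FAULT, evict 2, frames=[4,5] (faults so far: 3)
  step 3: ref 2 -> FAULT, evict 5, frames=[4,2] (faults so far: 4)
  step 4: ref 2 -> HIT, frames=[4,2] (faults so far: 4)
  step 5: ref 4 -> HIT, frames=[4,2] (faults so far: 4)
  step 6: ref 4 -> HIT, frames=[4,2] (faults so far: 4)
  step 7: ref 2 -> HIT, frames=[4,2] (faults so far: 4)
  step 8: ref 4 -> HIT, frames=[4,2] (faults so far: 4)
  step 9: ref 4 -> HIT, frames=[4,2] (faults so far: 4)
  step 10: ref 2 -> HIT, frames=[4,2] (faults so far: 4)
  step 11: ref 1 -> FAULT, evict 4, frames=[1,2] (faults so far: 5)
  LRU total faults: 5
--- Optimal ---
  step 0: ref 2 -> FAULT, frames=[2,-] (faults so far: 1)
  step 1: ref 5 -> FAULT, frames=[2,5] (faults so far: 2)
  step 2: ref 4 -> FAULT, evict 5, frames=[2,4] (faults so far: 3)
  step 3: ref 2 -> HIT, frames=[2,4] (faults so far: 3)
  step 4: ref 2 -> HIT, frames=[2,4] (faults so far: 3)
  step 5: ref 4 -> HIT, frames=[2,4] (faults so far: 3)
  step 6: ref 4 -> HIT, frames=[2,4] (faults so far: 3)
  step 7: ref 2 -> HIT, frames=[2,4] (faults so far: 3)
  step 8: ref 4 -> HIT, frames=[2,4] (faults so far: 3)
  step 9: ref 4 -> HIT, frames=[2,4] (faults so far: 3)
  step 10: ref 2 -> HIT, frames=[2,4] (faults so far: 3)
  step 11: ref 1 -> FAULT, evict 2, frames=[1,4] (faults so far: 4)
  Optimal total faults: 4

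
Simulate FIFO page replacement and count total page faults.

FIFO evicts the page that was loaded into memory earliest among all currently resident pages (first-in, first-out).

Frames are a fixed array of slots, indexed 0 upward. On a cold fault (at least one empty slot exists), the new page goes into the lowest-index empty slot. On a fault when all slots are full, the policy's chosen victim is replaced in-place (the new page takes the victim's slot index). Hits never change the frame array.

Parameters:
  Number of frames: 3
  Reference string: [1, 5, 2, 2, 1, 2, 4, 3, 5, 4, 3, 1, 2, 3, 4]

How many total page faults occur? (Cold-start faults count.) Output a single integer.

Step 0: ref 1 → FAULT, frames=[1,-,-]
Step 1: ref 5 → FAULT, frames=[1,5,-]
Step 2: ref 2 → FAULT, frames=[1,5,2]
Step 3: ref 2 → HIT, frames=[1,5,2]
Step 4: ref 1 → HIT, frames=[1,5,2]
Step 5: ref 2 → HIT, frames=[1,5,2]
Step 6: ref 4 → FAULT (evict 1), frames=[4,5,2]
Step 7: ref 3 → FAULT (evict 5), frames=[4,3,2]
Step 8: ref 5 → FAULT (evict 2), frames=[4,3,5]
Step 9: ref 4 → HIT, frames=[4,3,5]
Step 10: ref 3 → HIT, frames=[4,3,5]
Step 11: ref 1 → FAULT (evict 4), frames=[1,3,5]
Step 12: ref 2 → FAULT (evict 3), frames=[1,2,5]
Step 13: ref 3 → FAULT (evict 5), frames=[1,2,3]
Step 14: ref 4 → FAULT (evict 1), frames=[4,2,3]
Total faults: 10

Answer: 10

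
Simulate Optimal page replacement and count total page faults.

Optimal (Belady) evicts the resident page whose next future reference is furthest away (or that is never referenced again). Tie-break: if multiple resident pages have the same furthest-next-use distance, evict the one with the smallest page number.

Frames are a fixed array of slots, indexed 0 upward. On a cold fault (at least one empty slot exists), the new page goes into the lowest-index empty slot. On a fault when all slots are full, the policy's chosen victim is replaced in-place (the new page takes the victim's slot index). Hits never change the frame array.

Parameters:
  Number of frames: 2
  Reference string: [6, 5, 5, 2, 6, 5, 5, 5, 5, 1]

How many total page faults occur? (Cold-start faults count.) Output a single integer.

Step 0: ref 6 → FAULT, frames=[6,-]
Step 1: ref 5 → FAULT, frames=[6,5]
Step 2: ref 5 → HIT, frames=[6,5]
Step 3: ref 2 → FAULT (evict 5), frames=[6,2]
Step 4: ref 6 → HIT, frames=[6,2]
Step 5: ref 5 → FAULT (evict 2), frames=[6,5]
Step 6: ref 5 → HIT, frames=[6,5]
Step 7: ref 5 → HIT, frames=[6,5]
Step 8: ref 5 → HIT, frames=[6,5]
Step 9: ref 1 → FAULT (evict 5), frames=[6,1]
Total faults: 5

Answer: 5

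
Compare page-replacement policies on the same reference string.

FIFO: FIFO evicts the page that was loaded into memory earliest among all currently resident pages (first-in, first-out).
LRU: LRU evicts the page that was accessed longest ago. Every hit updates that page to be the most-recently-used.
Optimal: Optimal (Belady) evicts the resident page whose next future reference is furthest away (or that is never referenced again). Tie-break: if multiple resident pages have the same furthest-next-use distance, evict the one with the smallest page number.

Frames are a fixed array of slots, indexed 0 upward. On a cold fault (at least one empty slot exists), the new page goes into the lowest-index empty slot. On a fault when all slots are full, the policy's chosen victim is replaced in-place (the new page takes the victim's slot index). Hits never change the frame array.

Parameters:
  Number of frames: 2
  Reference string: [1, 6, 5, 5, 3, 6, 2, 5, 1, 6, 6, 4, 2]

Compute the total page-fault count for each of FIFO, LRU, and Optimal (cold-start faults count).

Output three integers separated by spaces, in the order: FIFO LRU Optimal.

--- FIFO ---
  step 0: ref 1 -> FAULT, frames=[1,-] (faults so far: 1)
  step 1: ref 6 -> FAULT, frames=[1,6] (faults so far: 2)
  step 2: ref 5 -> FAULT, evict 1, frames=[5,6] (faults so far: 3)
  step 3: ref 5 -> HIT, frames=[5,6] (faults so far: 3)
  step 4: ref 3 -> FAULT, evict 6, frames=[5,3] (faults so far: 4)
  step 5: ref 6 -> FAULT, evict 5, frames=[6,3] (faults so far: 5)
  step 6: ref 2 -> FAULT, evict 3, frames=[6,2] (faults so far: 6)
  step 7: ref 5 -> FAULT, evict 6, frames=[5,2] (faults so far: 7)
  step 8: ref 1 -> FAULT, evict 2, frames=[5,1] (faults so far: 8)
  step 9: ref 6 -> FAULT, evict 5, frames=[6,1] (faults so far: 9)
  step 10: ref 6 -> HIT, frames=[6,1] (faults so far: 9)
  step 11: ref 4 -> FAULT, evict 1, frames=[6,4] (faults so far: 10)
  step 12: ref 2 -> FAULT, evict 6, frames=[2,4] (faults so far: 11)
  FIFO total faults: 11
--- LRU ---
  step 0: ref 1 -> FAULT, frames=[1,-] (faults so far: 1)
  step 1: ref 6 -> FAULT, frames=[1,6] (faults so far: 2)
  step 2: ref 5 -> FAULT, evict 1, frames=[5,6] (faults so far: 3)
  step 3: ref 5 -> HIT, frames=[5,6] (faults so far: 3)
  step 4: ref 3 -> FAULT, evict 6, frames=[5,3] (faults so far: 4)
  step 5: ref 6 -> FAULT, evict 5, frames=[6,3] (faults so far: 5)
  step 6: ref 2 -> FAULT, evict 3, frames=[6,2] (faults so far: 6)
  step 7: ref 5 -> FAULT, evict 6, frames=[5,2] (faults so far: 7)
  step 8: ref 1 -> FAULT, evict 2, frames=[5,1] (faults so far: 8)
  step 9: ref 6 -> FAULT, evict 5, frames=[6,1] (faults so far: 9)
  step 10: ref 6 -> HIT, frames=[6,1] (faults so far: 9)
  step 11: ref 4 -> FAULT, evict 1, frames=[6,4] (faults so far: 10)
  step 12: ref 2 -> FAULT, evict 6, frames=[2,4] (faults so far: 11)
  LRU total faults: 11
--- Optimal ---
  step 0: ref 1 -> FAULT, frames=[1,-] (faults so far: 1)
  step 1: ref 6 -> FAULT, frames=[1,6] (faults so far: 2)
  step 2: ref 5 -> FAULT, evict 1, frames=[5,6] (faults so far: 3)
  step 3: ref 5 -> HIT, frames=[5,6] (faults so far: 3)
  step 4: ref 3 -> FAULT, evict 5, frames=[3,6] (faults so far: 4)
  step 5: ref 6 -> HIT, frames=[3,6] (faults so far: 4)
  step 6: ref 2 -> FAULT, evict 3, frames=[2,6] (faults so far: 5)
  step 7: ref 5 -> FAULT, evict 2, frames=[5,6] (faults so far: 6)
  step 8: ref 1 -> FAULT, evict 5, frames=[1,6] (faults so far: 7)
  step 9: ref 6 -> HIT, frames=[1,6] (faults so far: 7)
  step 10: ref 6 -> HIT, frames=[1,6] (faults so far: 7)
  step 11: ref 4 -> FAULT, evict 1, frames=[4,6] (faults so far: 8)
  step 12: ref 2 -> FAULT, evict 4, frames=[2,6] (faults so far: 9)
  Optimal total faults: 9

Answer: 11 11 9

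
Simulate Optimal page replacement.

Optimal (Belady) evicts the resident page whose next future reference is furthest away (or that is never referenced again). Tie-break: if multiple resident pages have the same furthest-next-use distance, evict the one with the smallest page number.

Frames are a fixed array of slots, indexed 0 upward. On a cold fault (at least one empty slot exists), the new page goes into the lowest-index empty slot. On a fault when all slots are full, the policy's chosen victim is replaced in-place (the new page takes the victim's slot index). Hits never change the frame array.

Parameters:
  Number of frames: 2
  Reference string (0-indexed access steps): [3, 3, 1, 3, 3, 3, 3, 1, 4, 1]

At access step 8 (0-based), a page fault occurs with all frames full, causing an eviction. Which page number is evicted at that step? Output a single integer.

Answer: 3

Derivation:
Step 0: ref 3 -> FAULT, frames=[3,-]
Step 1: ref 3 -> HIT, frames=[3,-]
Step 2: ref 1 -> FAULT, frames=[3,1]
Step 3: ref 3 -> HIT, frames=[3,1]
Step 4: ref 3 -> HIT, frames=[3,1]
Step 5: ref 3 -> HIT, frames=[3,1]
Step 6: ref 3 -> HIT, frames=[3,1]
Step 7: ref 1 -> HIT, frames=[3,1]
Step 8: ref 4 -> FAULT, evict 3, frames=[4,1]
At step 8: evicted page 3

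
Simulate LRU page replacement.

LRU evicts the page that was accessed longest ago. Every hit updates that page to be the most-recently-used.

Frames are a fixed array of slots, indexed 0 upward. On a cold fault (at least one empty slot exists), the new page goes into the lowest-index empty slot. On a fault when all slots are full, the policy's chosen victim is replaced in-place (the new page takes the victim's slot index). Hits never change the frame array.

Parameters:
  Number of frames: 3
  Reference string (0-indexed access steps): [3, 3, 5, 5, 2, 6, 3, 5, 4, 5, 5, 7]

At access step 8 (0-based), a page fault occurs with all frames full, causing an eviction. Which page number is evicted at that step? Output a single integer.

Step 0: ref 3 -> FAULT, frames=[3,-,-]
Step 1: ref 3 -> HIT, frames=[3,-,-]
Step 2: ref 5 -> FAULT, frames=[3,5,-]
Step 3: ref 5 -> HIT, frames=[3,5,-]
Step 4: ref 2 -> FAULT, frames=[3,5,2]
Step 5: ref 6 -> FAULT, evict 3, frames=[6,5,2]
Step 6: ref 3 -> FAULT, evict 5, frames=[6,3,2]
Step 7: ref 5 -> FAULT, evict 2, frames=[6,3,5]
Step 8: ref 4 -> FAULT, evict 6, frames=[4,3,5]
At step 8: evicted page 6

Answer: 6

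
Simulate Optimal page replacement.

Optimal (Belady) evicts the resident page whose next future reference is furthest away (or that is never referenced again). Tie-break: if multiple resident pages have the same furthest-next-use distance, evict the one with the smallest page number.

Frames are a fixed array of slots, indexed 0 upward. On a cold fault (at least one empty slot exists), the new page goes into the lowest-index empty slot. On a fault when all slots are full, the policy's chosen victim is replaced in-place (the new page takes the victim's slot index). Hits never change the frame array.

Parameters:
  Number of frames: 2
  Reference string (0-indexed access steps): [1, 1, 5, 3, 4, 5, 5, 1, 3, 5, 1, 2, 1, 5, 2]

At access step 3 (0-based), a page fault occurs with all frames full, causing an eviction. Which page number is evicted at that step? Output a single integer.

Answer: 1

Derivation:
Step 0: ref 1 -> FAULT, frames=[1,-]
Step 1: ref 1 -> HIT, frames=[1,-]
Step 2: ref 5 -> FAULT, frames=[1,5]
Step 3: ref 3 -> FAULT, evict 1, frames=[3,5]
At step 3: evicted page 1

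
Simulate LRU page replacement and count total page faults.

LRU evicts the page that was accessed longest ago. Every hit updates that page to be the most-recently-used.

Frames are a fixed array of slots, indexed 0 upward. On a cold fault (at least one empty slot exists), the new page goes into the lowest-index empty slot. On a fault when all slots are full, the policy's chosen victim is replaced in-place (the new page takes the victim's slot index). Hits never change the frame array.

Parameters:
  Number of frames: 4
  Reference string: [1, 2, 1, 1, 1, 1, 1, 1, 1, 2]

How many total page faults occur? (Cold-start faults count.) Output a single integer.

Answer: 2

Derivation:
Step 0: ref 1 → FAULT, frames=[1,-,-,-]
Step 1: ref 2 → FAULT, frames=[1,2,-,-]
Step 2: ref 1 → HIT, frames=[1,2,-,-]
Step 3: ref 1 → HIT, frames=[1,2,-,-]
Step 4: ref 1 → HIT, frames=[1,2,-,-]
Step 5: ref 1 → HIT, frames=[1,2,-,-]
Step 6: ref 1 → HIT, frames=[1,2,-,-]
Step 7: ref 1 → HIT, frames=[1,2,-,-]
Step 8: ref 1 → HIT, frames=[1,2,-,-]
Step 9: ref 2 → HIT, frames=[1,2,-,-]
Total faults: 2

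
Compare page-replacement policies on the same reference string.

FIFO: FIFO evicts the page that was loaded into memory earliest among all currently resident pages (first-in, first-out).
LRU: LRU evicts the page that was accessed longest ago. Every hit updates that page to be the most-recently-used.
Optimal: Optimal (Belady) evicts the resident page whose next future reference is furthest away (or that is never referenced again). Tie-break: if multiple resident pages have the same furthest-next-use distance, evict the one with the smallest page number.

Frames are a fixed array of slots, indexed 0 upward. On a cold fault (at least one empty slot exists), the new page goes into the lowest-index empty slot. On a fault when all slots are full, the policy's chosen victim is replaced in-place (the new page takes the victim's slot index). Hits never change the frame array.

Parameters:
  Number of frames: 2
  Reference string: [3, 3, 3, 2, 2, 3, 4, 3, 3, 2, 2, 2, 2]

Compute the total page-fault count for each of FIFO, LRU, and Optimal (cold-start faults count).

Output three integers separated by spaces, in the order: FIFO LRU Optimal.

--- FIFO ---
  step 0: ref 3 -> FAULT, frames=[3,-] (faults so far: 1)
  step 1: ref 3 -> HIT, frames=[3,-] (faults so far: 1)
  step 2: ref 3 -> HIT, frames=[3,-] (faults so far: 1)
  step 3: ref 2 -> FAULT, frames=[3,2] (faults so far: 2)
  step 4: ref 2 -> HIT, frames=[3,2] (faults so far: 2)
  step 5: ref 3 -> HIT, frames=[3,2] (faults so far: 2)
  step 6: ref 4 -> FAULT, evict 3, frames=[4,2] (faults so far: 3)
  step 7: ref 3 -> FAULT, evict 2, frames=[4,3] (faults so far: 4)
  step 8: ref 3 -> HIT, frames=[4,3] (faults so far: 4)
  step 9: ref 2 -> FAULT, evict 4, frames=[2,3] (faults so far: 5)
  step 10: ref 2 -> HIT, frames=[2,3] (faults so far: 5)
  step 11: ref 2 -> HIT, frames=[2,3] (faults so far: 5)
  step 12: ref 2 -> HIT, frames=[2,3] (faults so far: 5)
  FIFO total faults: 5
--- LRU ---
  step 0: ref 3 -> FAULT, frames=[3,-] (faults so far: 1)
  step 1: ref 3 -> HIT, frames=[3,-] (faults so far: 1)
  step 2: ref 3 -> HIT, frames=[3,-] (faults so far: 1)
  step 3: ref 2 -> FAULT, frames=[3,2] (faults so far: 2)
  step 4: ref 2 -> HIT, frames=[3,2] (faults so far: 2)
  step 5: ref 3 -> HIT, frames=[3,2] (faults so far: 2)
  step 6: ref 4 -> FAULT, evict 2, frames=[3,4] (faults so far: 3)
  step 7: ref 3 -> HIT, frames=[3,4] (faults so far: 3)
  step 8: ref 3 -> HIT, frames=[3,4] (faults so far: 3)
  step 9: ref 2 -> FAULT, evict 4, frames=[3,2] (faults so far: 4)
  step 10: ref 2 -> HIT, frames=[3,2] (faults so far: 4)
  step 11: ref 2 -> HIT, frames=[3,2] (faults so far: 4)
  step 12: ref 2 -> HIT, frames=[3,2] (faults so far: 4)
  LRU total faults: 4
--- Optimal ---
  step 0: ref 3 -> FAULT, frames=[3,-] (faults so far: 1)
  step 1: ref 3 -> HIT, frames=[3,-] (faults so far: 1)
  step 2: ref 3 -> HIT, frames=[3,-] (faults so far: 1)
  step 3: ref 2 -> FAULT, frames=[3,2] (faults so far: 2)
  step 4: ref 2 -> HIT, frames=[3,2] (faults so far: 2)
  step 5: ref 3 -> HIT, frames=[3,2] (faults so far: 2)
  step 6: ref 4 -> FAULT, evict 2, frames=[3,4] (faults so far: 3)
  step 7: ref 3 -> HIT, frames=[3,4] (faults so far: 3)
  step 8: ref 3 -> HIT, frames=[3,4] (faults so far: 3)
  step 9: ref 2 -> FAULT, evict 3, frames=[2,4] (faults so far: 4)
  step 10: ref 2 -> HIT, frames=[2,4] (faults so far: 4)
  step 11: ref 2 -> HIT, frames=[2,4] (faults so far: 4)
  step 12: ref 2 -> HIT, frames=[2,4] (faults so far: 4)
  Optimal total faults: 4

Answer: 5 4 4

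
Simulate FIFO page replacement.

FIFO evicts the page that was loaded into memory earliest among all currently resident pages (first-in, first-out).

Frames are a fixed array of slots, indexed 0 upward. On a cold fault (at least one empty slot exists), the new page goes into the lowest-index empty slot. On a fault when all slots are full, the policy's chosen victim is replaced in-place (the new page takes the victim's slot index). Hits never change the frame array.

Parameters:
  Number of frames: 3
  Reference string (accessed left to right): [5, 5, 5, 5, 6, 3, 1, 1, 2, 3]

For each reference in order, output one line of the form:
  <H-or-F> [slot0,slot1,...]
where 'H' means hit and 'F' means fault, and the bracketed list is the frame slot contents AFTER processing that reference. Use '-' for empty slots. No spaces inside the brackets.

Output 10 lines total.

F [5,-,-]
H [5,-,-]
H [5,-,-]
H [5,-,-]
F [5,6,-]
F [5,6,3]
F [1,6,3]
H [1,6,3]
F [1,2,3]
H [1,2,3]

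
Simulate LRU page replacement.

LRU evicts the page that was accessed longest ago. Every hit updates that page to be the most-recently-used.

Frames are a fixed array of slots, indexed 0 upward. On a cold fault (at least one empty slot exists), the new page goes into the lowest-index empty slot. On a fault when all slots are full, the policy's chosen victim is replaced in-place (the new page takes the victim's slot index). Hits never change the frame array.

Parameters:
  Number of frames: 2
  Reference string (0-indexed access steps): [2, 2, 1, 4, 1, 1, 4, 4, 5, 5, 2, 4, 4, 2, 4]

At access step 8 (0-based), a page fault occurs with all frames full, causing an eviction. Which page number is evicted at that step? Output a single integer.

Answer: 1

Derivation:
Step 0: ref 2 -> FAULT, frames=[2,-]
Step 1: ref 2 -> HIT, frames=[2,-]
Step 2: ref 1 -> FAULT, frames=[2,1]
Step 3: ref 4 -> FAULT, evict 2, frames=[4,1]
Step 4: ref 1 -> HIT, frames=[4,1]
Step 5: ref 1 -> HIT, frames=[4,1]
Step 6: ref 4 -> HIT, frames=[4,1]
Step 7: ref 4 -> HIT, frames=[4,1]
Step 8: ref 5 -> FAULT, evict 1, frames=[4,5]
At step 8: evicted page 1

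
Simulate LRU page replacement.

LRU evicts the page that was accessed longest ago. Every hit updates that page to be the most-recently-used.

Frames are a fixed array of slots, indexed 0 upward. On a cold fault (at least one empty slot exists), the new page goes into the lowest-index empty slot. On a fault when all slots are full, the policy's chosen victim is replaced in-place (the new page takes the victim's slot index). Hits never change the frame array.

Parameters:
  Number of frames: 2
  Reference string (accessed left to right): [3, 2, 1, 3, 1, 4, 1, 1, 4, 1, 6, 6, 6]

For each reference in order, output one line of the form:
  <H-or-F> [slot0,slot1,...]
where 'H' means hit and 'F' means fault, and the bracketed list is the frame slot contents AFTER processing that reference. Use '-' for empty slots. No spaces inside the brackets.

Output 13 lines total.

F [3,-]
F [3,2]
F [1,2]
F [1,3]
H [1,3]
F [1,4]
H [1,4]
H [1,4]
H [1,4]
H [1,4]
F [1,6]
H [1,6]
H [1,6]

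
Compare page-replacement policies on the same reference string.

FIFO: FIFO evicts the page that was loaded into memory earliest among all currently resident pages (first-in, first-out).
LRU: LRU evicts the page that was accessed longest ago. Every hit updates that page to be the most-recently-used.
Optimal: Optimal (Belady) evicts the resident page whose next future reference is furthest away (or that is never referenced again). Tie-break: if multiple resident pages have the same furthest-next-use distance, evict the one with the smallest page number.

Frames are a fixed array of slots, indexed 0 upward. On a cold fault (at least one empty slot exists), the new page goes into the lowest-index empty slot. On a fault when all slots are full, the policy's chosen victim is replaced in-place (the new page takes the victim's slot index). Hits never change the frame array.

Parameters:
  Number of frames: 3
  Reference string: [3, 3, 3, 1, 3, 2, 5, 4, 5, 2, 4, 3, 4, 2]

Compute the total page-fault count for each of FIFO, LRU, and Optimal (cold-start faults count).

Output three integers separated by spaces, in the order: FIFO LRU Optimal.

Answer: 7 6 6

Derivation:
--- FIFO ---
  step 0: ref 3 -> FAULT, frames=[3,-,-] (faults so far: 1)
  step 1: ref 3 -> HIT, frames=[3,-,-] (faults so far: 1)
  step 2: ref 3 -> HIT, frames=[3,-,-] (faults so far: 1)
  step 3: ref 1 -> FAULT, frames=[3,1,-] (faults so far: 2)
  step 4: ref 3 -> HIT, frames=[3,1,-] (faults so far: 2)
  step 5: ref 2 -> FAULT, frames=[3,1,2] (faults so far: 3)
  step 6: ref 5 -> FAULT, evict 3, frames=[5,1,2] (faults so far: 4)
  step 7: ref 4 -> FAULT, evict 1, frames=[5,4,2] (faults so far: 5)
  step 8: ref 5 -> HIT, frames=[5,4,2] (faults so far: 5)
  step 9: ref 2 -> HIT, frames=[5,4,2] (faults so far: 5)
  step 10: ref 4 -> HIT, frames=[5,4,2] (faults so far: 5)
  step 11: ref 3 -> FAULT, evict 2, frames=[5,4,3] (faults so far: 6)
  step 12: ref 4 -> HIT, frames=[5,4,3] (faults so far: 6)
  step 13: ref 2 -> FAULT, evict 5, frames=[2,4,3] (faults so far: 7)
  FIFO total faults: 7
--- LRU ---
  step 0: ref 3 -> FAULT, frames=[3,-,-] (faults so far: 1)
  step 1: ref 3 -> HIT, frames=[3,-,-] (faults so far: 1)
  step 2: ref 3 -> HIT, frames=[3,-,-] (faults so far: 1)
  step 3: ref 1 -> FAULT, frames=[3,1,-] (faults so far: 2)
  step 4: ref 3 -> HIT, frames=[3,1,-] (faults so far: 2)
  step 5: ref 2 -> FAULT, frames=[3,1,2] (faults so far: 3)
  step 6: ref 5 -> FAULT, evict 1, frames=[3,5,2] (faults so far: 4)
  step 7: ref 4 -> FAULT, evict 3, frames=[4,5,2] (faults so far: 5)
  step 8: ref 5 -> HIT, frames=[4,5,2] (faults so far: 5)
  step 9: ref 2 -> HIT, frames=[4,5,2] (faults so far: 5)
  step 10: ref 4 -> HIT, frames=[4,5,2] (faults so far: 5)
  step 11: ref 3 -> FAULT, evict 5, frames=[4,3,2] (faults so far: 6)
  step 12: ref 4 -> HIT, frames=[4,3,2] (faults so far: 6)
  step 13: ref 2 -> HIT, frames=[4,3,2] (faults so far: 6)
  LRU total faults: 6
--- Optimal ---
  step 0: ref 3 -> FAULT, frames=[3,-,-] (faults so far: 1)
  step 1: ref 3 -> HIT, frames=[3,-,-] (faults so far: 1)
  step 2: ref 3 -> HIT, frames=[3,-,-] (faults so far: 1)
  step 3: ref 1 -> FAULT, frames=[3,1,-] (faults so far: 2)
  step 4: ref 3 -> HIT, frames=[3,1,-] (faults so far: 2)
  step 5: ref 2 -> FAULT, frames=[3,1,2] (faults so far: 3)
  step 6: ref 5 -> FAULT, evict 1, frames=[3,5,2] (faults so far: 4)
  step 7: ref 4 -> FAULT, evict 3, frames=[4,5,2] (faults so far: 5)
  step 8: ref 5 -> HIT, frames=[4,5,2] (faults so far: 5)
  step 9: ref 2 -> HIT, frames=[4,5,2] (faults so far: 5)
  step 10: ref 4 -> HIT, frames=[4,5,2] (faults so far: 5)
  step 11: ref 3 -> FAULT, evict 5, frames=[4,3,2] (faults so far: 6)
  step 12: ref 4 -> HIT, frames=[4,3,2] (faults so far: 6)
  step 13: ref 2 -> HIT, frames=[4,3,2] (faults so far: 6)
  Optimal total faults: 6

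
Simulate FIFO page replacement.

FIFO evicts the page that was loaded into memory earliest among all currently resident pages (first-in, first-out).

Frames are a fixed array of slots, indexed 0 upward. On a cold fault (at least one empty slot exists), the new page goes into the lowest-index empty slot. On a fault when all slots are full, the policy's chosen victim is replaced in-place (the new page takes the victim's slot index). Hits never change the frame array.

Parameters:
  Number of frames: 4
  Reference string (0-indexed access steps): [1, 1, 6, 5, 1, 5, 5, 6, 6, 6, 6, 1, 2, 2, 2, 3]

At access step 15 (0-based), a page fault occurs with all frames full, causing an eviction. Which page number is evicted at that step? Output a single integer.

Step 0: ref 1 -> FAULT, frames=[1,-,-,-]
Step 1: ref 1 -> HIT, frames=[1,-,-,-]
Step 2: ref 6 -> FAULT, frames=[1,6,-,-]
Step 3: ref 5 -> FAULT, frames=[1,6,5,-]
Step 4: ref 1 -> HIT, frames=[1,6,5,-]
Step 5: ref 5 -> HIT, frames=[1,6,5,-]
Step 6: ref 5 -> HIT, frames=[1,6,5,-]
Step 7: ref 6 -> HIT, frames=[1,6,5,-]
Step 8: ref 6 -> HIT, frames=[1,6,5,-]
Step 9: ref 6 -> HIT, frames=[1,6,5,-]
Step 10: ref 6 -> HIT, frames=[1,6,5,-]
Step 11: ref 1 -> HIT, frames=[1,6,5,-]
Step 12: ref 2 -> FAULT, frames=[1,6,5,2]
Step 13: ref 2 -> HIT, frames=[1,6,5,2]
Step 14: ref 2 -> HIT, frames=[1,6,5,2]
Step 15: ref 3 -> FAULT, evict 1, frames=[3,6,5,2]
At step 15: evicted page 1

Answer: 1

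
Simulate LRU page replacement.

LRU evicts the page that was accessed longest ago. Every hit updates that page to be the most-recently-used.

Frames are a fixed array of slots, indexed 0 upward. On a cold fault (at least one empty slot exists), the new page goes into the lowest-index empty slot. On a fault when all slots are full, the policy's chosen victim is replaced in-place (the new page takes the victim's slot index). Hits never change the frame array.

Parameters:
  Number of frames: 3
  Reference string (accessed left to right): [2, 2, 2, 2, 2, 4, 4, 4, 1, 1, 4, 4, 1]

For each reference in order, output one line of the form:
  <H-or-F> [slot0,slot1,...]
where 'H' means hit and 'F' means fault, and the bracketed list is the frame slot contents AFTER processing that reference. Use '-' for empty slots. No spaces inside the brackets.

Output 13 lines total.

F [2,-,-]
H [2,-,-]
H [2,-,-]
H [2,-,-]
H [2,-,-]
F [2,4,-]
H [2,4,-]
H [2,4,-]
F [2,4,1]
H [2,4,1]
H [2,4,1]
H [2,4,1]
H [2,4,1]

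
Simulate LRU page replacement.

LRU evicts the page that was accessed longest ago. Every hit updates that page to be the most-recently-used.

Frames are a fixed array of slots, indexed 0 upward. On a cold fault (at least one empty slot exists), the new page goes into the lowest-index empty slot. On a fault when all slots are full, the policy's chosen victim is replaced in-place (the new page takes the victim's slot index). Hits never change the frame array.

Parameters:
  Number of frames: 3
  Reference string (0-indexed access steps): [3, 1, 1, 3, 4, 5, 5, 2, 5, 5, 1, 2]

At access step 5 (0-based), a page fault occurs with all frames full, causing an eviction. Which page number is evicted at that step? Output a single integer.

Step 0: ref 3 -> FAULT, frames=[3,-,-]
Step 1: ref 1 -> FAULT, frames=[3,1,-]
Step 2: ref 1 -> HIT, frames=[3,1,-]
Step 3: ref 3 -> HIT, frames=[3,1,-]
Step 4: ref 4 -> FAULT, frames=[3,1,4]
Step 5: ref 5 -> FAULT, evict 1, frames=[3,5,4]
At step 5: evicted page 1

Answer: 1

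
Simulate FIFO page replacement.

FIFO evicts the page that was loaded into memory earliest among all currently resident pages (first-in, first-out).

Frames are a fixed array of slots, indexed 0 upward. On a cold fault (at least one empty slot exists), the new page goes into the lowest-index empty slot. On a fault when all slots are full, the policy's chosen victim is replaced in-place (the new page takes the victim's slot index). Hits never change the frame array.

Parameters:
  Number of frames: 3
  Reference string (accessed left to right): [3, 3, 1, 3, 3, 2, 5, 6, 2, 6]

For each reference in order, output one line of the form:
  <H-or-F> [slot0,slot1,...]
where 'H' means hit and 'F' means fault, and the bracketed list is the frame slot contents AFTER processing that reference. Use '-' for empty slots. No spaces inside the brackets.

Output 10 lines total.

F [3,-,-]
H [3,-,-]
F [3,1,-]
H [3,1,-]
H [3,1,-]
F [3,1,2]
F [5,1,2]
F [5,6,2]
H [5,6,2]
H [5,6,2]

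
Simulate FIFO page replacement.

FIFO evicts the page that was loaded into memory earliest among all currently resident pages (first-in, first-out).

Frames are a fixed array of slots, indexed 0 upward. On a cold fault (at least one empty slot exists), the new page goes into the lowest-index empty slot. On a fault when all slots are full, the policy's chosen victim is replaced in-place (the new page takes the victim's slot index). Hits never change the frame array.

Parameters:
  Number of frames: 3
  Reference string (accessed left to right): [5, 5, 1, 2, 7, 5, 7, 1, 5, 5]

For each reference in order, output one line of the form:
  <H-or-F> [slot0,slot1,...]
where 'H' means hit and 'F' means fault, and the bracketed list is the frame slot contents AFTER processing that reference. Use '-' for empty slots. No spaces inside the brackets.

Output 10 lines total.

F [5,-,-]
H [5,-,-]
F [5,1,-]
F [5,1,2]
F [7,1,2]
F [7,5,2]
H [7,5,2]
F [7,5,1]
H [7,5,1]
H [7,5,1]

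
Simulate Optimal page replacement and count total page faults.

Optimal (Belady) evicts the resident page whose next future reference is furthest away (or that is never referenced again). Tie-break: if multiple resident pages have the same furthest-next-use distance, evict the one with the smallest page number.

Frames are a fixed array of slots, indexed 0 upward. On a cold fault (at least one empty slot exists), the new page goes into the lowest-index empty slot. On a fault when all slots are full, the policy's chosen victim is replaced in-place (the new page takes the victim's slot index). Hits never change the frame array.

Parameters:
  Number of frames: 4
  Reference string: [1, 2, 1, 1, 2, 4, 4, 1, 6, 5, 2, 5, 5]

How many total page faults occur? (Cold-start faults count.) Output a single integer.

Step 0: ref 1 → FAULT, frames=[1,-,-,-]
Step 1: ref 2 → FAULT, frames=[1,2,-,-]
Step 2: ref 1 → HIT, frames=[1,2,-,-]
Step 3: ref 1 → HIT, frames=[1,2,-,-]
Step 4: ref 2 → HIT, frames=[1,2,-,-]
Step 5: ref 4 → FAULT, frames=[1,2,4,-]
Step 6: ref 4 → HIT, frames=[1,2,4,-]
Step 7: ref 1 → HIT, frames=[1,2,4,-]
Step 8: ref 6 → FAULT, frames=[1,2,4,6]
Step 9: ref 5 → FAULT (evict 1), frames=[5,2,4,6]
Step 10: ref 2 → HIT, frames=[5,2,4,6]
Step 11: ref 5 → HIT, frames=[5,2,4,6]
Step 12: ref 5 → HIT, frames=[5,2,4,6]
Total faults: 5

Answer: 5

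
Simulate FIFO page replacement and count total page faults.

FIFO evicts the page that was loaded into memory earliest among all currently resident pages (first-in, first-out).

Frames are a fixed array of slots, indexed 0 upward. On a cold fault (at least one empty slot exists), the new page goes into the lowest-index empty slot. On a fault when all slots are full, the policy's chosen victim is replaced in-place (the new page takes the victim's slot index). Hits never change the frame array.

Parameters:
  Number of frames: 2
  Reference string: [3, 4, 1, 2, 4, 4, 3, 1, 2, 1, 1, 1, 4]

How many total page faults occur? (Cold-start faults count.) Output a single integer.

Answer: 9

Derivation:
Step 0: ref 3 → FAULT, frames=[3,-]
Step 1: ref 4 → FAULT, frames=[3,4]
Step 2: ref 1 → FAULT (evict 3), frames=[1,4]
Step 3: ref 2 → FAULT (evict 4), frames=[1,2]
Step 4: ref 4 → FAULT (evict 1), frames=[4,2]
Step 5: ref 4 → HIT, frames=[4,2]
Step 6: ref 3 → FAULT (evict 2), frames=[4,3]
Step 7: ref 1 → FAULT (evict 4), frames=[1,3]
Step 8: ref 2 → FAULT (evict 3), frames=[1,2]
Step 9: ref 1 → HIT, frames=[1,2]
Step 10: ref 1 → HIT, frames=[1,2]
Step 11: ref 1 → HIT, frames=[1,2]
Step 12: ref 4 → FAULT (evict 1), frames=[4,2]
Total faults: 9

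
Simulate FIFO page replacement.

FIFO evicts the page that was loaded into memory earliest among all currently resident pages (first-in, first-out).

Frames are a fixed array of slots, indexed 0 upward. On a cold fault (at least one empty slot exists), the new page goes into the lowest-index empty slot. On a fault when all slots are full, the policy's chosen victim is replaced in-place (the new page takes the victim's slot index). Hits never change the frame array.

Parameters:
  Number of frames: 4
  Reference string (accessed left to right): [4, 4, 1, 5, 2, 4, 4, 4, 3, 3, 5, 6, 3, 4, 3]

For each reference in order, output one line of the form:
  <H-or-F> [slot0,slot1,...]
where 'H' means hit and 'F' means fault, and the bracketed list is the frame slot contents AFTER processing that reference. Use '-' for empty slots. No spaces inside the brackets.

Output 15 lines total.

F [4,-,-,-]
H [4,-,-,-]
F [4,1,-,-]
F [4,1,5,-]
F [4,1,5,2]
H [4,1,5,2]
H [4,1,5,2]
H [4,1,5,2]
F [3,1,5,2]
H [3,1,5,2]
H [3,1,5,2]
F [3,6,5,2]
H [3,6,5,2]
F [3,6,4,2]
H [3,6,4,2]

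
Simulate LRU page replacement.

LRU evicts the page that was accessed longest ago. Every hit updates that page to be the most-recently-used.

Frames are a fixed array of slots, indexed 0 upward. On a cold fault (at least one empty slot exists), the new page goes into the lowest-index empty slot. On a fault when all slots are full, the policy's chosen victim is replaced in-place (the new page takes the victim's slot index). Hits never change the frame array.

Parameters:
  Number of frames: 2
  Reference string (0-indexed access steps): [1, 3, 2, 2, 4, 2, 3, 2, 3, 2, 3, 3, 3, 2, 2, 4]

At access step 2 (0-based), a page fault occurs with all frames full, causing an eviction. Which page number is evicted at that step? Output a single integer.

Answer: 1

Derivation:
Step 0: ref 1 -> FAULT, frames=[1,-]
Step 1: ref 3 -> FAULT, frames=[1,3]
Step 2: ref 2 -> FAULT, evict 1, frames=[2,3]
At step 2: evicted page 1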